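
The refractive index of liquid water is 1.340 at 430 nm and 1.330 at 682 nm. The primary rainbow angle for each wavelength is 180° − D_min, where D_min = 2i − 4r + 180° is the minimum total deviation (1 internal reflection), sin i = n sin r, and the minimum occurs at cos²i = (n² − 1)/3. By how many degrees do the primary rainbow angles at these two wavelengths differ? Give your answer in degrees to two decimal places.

At 430 nm (n = 1.340): cos²i = 0.26520 → i = 59.004°, r = 39.770°, D_min = 138.929°, rainbow angle = 41.071°.
At 682 nm (n = 1.330): cos²i = 0.25630 → i = 59.585°, r = 40.422°, D_min = 137.484°, rainbow angle = 42.516°.
Angular width = |41.071° − 42.516°| = 1.445°.

1.45°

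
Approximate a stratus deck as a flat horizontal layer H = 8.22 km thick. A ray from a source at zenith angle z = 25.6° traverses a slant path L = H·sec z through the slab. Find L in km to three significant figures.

9.11 km

sec z = 1/cos 25.6° = 1.1089.
L = 8.22 × 1.1089 = 9.115 km.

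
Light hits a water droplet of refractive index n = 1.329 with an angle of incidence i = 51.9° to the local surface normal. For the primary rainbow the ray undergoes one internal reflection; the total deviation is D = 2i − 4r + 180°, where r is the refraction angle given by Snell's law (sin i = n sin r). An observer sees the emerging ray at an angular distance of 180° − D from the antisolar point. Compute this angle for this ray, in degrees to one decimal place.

sin r = sin 51.9° / 1.329 = 0.7869/1.329 = 0.5921; r = 36.31°.
D = 2·51.9° − 4·36.31° + 180° = 103.80° − 145.23° + 180° = 138.57°.
Angle from antisolar point = 180° − D = 41.43°.

41.4°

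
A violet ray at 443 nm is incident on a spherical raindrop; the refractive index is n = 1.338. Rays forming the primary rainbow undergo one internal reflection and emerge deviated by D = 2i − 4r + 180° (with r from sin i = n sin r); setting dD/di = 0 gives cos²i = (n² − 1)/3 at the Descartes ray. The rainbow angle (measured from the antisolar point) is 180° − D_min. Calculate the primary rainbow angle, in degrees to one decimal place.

cos²i = (1.79024 − 1)/3 = 0.26341; i = arccos(0.51324) = 59.120°.
sin r = sin 59.120°/1.338 = 0.64144; r = 39.899°.
D_min = 2·59.120° − 4·39.899° + 180° = 138.643°.
Rainbow angle = 180° − D_min = 41.357°.

41.4°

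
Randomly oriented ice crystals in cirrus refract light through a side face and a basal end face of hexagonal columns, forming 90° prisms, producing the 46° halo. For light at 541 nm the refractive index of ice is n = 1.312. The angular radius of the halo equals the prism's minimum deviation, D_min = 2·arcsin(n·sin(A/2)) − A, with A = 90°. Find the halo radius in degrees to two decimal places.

46.17°

n·sin(A/2) = 1.312 × sin 45° = 1.312 × 0.7071 = 0.9277.
D_min = 2·arcsin(0.9277) − 90° = 2 × 68.083° − 90° = 46.166°.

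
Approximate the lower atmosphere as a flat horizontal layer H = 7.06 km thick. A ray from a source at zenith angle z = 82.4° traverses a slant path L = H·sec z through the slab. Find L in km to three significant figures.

sec z = 1/cos 82.4° = 7.5611.
L = 7.06 × 7.5611 = 53.381 km.

53.4 km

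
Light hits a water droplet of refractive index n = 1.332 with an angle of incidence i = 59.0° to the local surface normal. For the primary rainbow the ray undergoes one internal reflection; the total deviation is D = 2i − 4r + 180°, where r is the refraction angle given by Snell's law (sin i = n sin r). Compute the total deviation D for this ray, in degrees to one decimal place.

137.8°

sin r = sin 59.0° / 1.332 = 0.8572/1.332 = 0.6435; r = 40.05°.
D = 2·59.0° − 4·40.05° + 180° = 118.00° − 160.22° + 180° = 137.78°.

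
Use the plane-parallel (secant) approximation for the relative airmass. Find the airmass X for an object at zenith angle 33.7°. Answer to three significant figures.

1.20

X = sec z = 1/cos 33.7° = 1/0.8320 = 1.2020.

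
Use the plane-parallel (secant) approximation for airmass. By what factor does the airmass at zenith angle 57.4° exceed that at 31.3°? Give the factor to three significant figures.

1.59

X(57.4°)/X(31.3°) = sec 57.4° / sec 31.3° = cos 31.3° / cos 57.4° = 0.8545/0.5388 = 1.5859.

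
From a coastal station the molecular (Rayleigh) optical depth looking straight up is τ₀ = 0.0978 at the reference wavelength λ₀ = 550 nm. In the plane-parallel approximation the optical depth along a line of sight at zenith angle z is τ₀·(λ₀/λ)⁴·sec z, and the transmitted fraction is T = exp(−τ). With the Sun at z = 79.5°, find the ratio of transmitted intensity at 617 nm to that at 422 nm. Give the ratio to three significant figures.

Airmass: sec 79.5° = 5.4874.
τ(617 nm) = 0.0978 × (550/617)⁴ × 5.4874 = 0.0978 × 0.6314 × 5.4874 = 0.3389.
τ(422 nm) = 0.0978 × (550/422)⁴ × 5.4874 = 0.0978 × 2.8854 × 5.4874 = 1.5485.
T(617)/T(422) = exp(τ_B − τ_A) = exp(1.2096) = 3.3522.

3.35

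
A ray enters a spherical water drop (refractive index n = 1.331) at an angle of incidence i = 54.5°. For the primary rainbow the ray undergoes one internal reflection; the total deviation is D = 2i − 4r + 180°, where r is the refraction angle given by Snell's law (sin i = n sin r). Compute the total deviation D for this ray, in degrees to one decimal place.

138.2°

sin r = sin 54.5° / 1.331 = 0.8141/1.331 = 0.6117; r = 37.71°.
D = 2·54.5° − 4·37.71° + 180° = 109.00° − 150.84° + 180° = 138.16°.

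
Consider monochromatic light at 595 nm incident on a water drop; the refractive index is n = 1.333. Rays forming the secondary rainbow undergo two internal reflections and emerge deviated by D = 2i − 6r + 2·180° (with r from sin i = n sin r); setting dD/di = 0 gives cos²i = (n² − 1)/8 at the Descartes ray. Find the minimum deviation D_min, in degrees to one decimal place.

230.9°

cos²i = (1.77689 − 1)/8 = 0.09711; i = arccos(0.31163) = 71.843°.
sin r = sin 71.843°/1.333 = 0.71283; r = 45.466°.
D_min = 2·71.843° − 6·45.466° + 360° = 230.891°.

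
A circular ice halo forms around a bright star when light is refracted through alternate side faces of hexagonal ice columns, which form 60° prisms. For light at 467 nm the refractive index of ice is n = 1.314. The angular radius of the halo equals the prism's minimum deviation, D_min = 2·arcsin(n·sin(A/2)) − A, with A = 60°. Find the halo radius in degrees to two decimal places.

n·sin(A/2) = 1.314 × sin 30° = 1.314 × 0.5000 = 0.6570.
D_min = 2·arcsin(0.6570) − 60° = 2 × 41.071° − 60° = 22.143°.

22.14°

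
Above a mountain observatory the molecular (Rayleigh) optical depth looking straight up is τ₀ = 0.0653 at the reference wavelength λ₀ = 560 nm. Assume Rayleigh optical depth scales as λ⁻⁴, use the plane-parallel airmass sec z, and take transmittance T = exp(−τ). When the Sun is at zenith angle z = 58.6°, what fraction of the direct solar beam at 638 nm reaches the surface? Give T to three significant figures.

sec 58.6° = 1.9194.
τ = 0.0653 × (560/638)⁴ × 1.9194 = 0.0653 × 0.5936 × 1.9194 = 0.0744.
T = exp(−0.0744) = 0.9283.

0.928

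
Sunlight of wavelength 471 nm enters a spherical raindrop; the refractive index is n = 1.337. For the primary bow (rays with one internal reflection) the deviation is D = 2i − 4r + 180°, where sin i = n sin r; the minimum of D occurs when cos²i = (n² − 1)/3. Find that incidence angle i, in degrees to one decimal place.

cos²i = (1.337² − 1)/3 = (1.78757 − 1)/3 = 0.26252.
cos i = 0.51237, so i = 59.178°.

59.2°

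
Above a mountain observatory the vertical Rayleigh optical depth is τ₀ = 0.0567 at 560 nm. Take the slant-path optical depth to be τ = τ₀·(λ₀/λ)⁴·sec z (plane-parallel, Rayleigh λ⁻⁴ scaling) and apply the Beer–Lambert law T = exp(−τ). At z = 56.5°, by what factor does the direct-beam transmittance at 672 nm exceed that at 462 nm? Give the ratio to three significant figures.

Airmass: sec 56.5° = 1.8118.
τ(672 nm) = 0.0567 × (560/672)⁴ × 1.8118 = 0.0567 × 0.4823 × 1.8118 = 0.0495.
τ(462 nm) = 0.0567 × (560/462)⁴ × 1.8118 = 0.0567 × 2.1587 × 1.8118 = 0.2218.
T(672)/T(462) = exp(τ_B − τ_A) = exp(0.1722) = 1.1879.

1.19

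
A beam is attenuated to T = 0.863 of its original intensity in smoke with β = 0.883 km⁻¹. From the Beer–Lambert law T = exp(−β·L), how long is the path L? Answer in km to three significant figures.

0.167 km

Beer–Lambert: T = exp(−βL) ⇒ L = −ln(T)/β = −ln(0.863)/0.883 = 0.1473/0.883 = 0.1669 km.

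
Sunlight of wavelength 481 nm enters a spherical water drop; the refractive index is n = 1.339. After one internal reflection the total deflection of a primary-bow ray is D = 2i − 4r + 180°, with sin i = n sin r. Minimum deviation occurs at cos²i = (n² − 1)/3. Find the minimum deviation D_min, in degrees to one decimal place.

138.8°

cos²i = (1.79292 − 1)/3 = 0.26431; i = arccos(0.51411) = 59.062°.
sin r = sin 59.062°/1.339 = 0.64057; r = 39.834°.
D_min = 2·59.062° − 4·39.834° + 180° = 138.786°.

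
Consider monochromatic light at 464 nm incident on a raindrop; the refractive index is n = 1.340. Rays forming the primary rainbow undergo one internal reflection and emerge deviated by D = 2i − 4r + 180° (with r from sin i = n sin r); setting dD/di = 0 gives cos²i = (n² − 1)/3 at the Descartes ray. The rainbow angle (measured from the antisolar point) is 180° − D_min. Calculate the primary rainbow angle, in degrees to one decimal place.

41.1°

cos²i = (1.79560 − 1)/3 = 0.26520; i = arccos(0.51498) = 59.004°.
sin r = sin 59.004°/1.340 = 0.63971; r = 39.770°.
D_min = 2·59.004° − 4·39.770° + 180° = 138.929°.
Rainbow angle = 180° − D_min = 41.071°.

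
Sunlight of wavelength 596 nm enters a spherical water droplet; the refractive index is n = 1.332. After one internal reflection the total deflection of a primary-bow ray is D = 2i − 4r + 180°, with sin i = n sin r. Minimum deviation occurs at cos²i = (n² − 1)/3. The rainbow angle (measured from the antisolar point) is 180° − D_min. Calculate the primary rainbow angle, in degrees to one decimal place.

42.2°

cos²i = (1.77422 − 1)/3 = 0.25807; i = arccos(0.50801) = 59.469°.
sin r = sin 59.469°/1.332 = 0.64666; r = 40.290°.
D_min = 2·59.469° − 4·40.290° + 180° = 137.776°.
Rainbow angle = 180° − D_min = 42.224°.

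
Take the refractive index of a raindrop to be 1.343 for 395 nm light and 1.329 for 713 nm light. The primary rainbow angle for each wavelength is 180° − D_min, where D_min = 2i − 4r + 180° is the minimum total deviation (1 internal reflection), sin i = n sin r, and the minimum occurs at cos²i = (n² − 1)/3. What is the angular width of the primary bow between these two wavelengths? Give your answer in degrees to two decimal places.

2.02°

At 395 nm (n = 1.343): cos²i = 0.26788 → i = 58.830°, r = 39.577°, D_min = 139.354°, rainbow angle = 40.646°.
At 713 nm (n = 1.329): cos²i = 0.25541 → i = 59.643°, r = 40.487°, D_min = 137.337°, rainbow angle = 42.663°.
Angular width = |40.646° − 42.663°| = 2.017°.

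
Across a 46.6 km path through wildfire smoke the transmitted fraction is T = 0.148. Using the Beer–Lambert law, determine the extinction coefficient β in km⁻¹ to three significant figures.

Beer–Lambert: T = exp(−βL) ⇒ β = −ln(T)/L = −ln(0.148)/46.6 = 1.9105/46.6 = 0.041 km⁻¹.

0.0410 km⁻¹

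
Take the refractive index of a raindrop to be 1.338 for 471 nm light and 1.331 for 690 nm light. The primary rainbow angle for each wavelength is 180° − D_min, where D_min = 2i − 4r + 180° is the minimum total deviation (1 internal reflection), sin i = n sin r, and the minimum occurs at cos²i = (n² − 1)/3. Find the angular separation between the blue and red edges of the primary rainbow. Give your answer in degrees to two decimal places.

At 471 nm (n = 1.338): cos²i = 0.26341 → i = 59.120°, r = 39.899°, D_min = 138.643°, rainbow angle = 41.357°.
At 690 nm (n = 1.331): cos²i = 0.25719 → i = 59.527°, r = 40.356°, D_min = 137.630°, rainbow angle = 42.370°.
Angular width = |41.357° − 42.370°| = 1.013°.

1.01°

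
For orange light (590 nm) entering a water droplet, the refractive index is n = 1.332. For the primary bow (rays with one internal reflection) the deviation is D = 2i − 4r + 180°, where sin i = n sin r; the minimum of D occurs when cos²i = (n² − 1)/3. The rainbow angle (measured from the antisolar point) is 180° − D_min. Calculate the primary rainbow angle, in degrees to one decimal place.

42.2°

cos²i = (1.77422 − 1)/3 = 0.25807; i = arccos(0.50801) = 59.469°.
sin r = sin 59.469°/1.332 = 0.64666; r = 40.290°.
D_min = 2·59.469° − 4·40.290° + 180° = 137.776°.
Rainbow angle = 180° − D_min = 42.224°.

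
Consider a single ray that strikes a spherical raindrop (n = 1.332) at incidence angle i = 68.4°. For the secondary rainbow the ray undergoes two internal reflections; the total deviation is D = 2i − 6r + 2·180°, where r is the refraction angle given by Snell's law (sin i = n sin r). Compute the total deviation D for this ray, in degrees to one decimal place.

231.2°

sin r = sin 68.4° / 1.332 = 0.9298/1.332 = 0.6980; r = 44.27°.
D = 2·68.4° − 6·44.27° + 2·180° = 136.80° − 265.62° + 360° = 231.18°.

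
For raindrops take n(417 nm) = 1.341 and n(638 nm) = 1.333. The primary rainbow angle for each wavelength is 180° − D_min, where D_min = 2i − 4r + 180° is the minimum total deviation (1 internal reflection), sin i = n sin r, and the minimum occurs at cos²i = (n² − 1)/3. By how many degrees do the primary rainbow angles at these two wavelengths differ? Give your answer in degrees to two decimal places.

1.15°

At 417 nm (n = 1.341): cos²i = 0.26609 → i = 58.946°, r = 39.705°, D_min = 139.071°, rainbow angle = 40.929°.
At 638 nm (n = 1.333): cos²i = 0.25896 → i = 59.410°, r = 40.225°, D_min = 137.922°, rainbow angle = 42.078°.
Angular width = |40.929° − 42.078°| = 1.149°.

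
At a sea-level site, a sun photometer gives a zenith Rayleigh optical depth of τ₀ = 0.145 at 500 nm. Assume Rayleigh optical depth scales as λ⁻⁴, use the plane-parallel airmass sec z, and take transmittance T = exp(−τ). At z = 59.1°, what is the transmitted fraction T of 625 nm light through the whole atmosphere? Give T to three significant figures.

0.891

sec 59.1° = 1.9473.
τ = 0.145 × (500/625)⁴ × 1.9473 = 0.145 × 0.4096 × 1.9473 = 0.1157.
T = exp(−0.1157) = 0.8908.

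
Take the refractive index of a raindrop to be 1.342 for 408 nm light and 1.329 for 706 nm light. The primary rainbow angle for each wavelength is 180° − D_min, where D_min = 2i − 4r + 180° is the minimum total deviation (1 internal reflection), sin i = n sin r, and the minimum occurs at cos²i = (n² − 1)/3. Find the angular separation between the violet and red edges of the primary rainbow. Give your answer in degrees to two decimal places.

1.88°

At 408 nm (n = 1.342): cos²i = 0.26699 → i = 58.888°, r = 39.641°, D_min = 139.213°, rainbow angle = 40.787°.
At 706 nm (n = 1.329): cos²i = 0.25541 → i = 59.643°, r = 40.487°, D_min = 137.337°, rainbow angle = 42.663°.
Angular width = |40.787° − 42.663°| = 1.876°.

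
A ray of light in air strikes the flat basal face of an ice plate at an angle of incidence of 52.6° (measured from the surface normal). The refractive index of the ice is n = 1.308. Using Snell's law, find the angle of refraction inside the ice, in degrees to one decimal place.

Snell: sin θ_r = sin θ_i / n = sin 52.6° / 1.308 = 0.7944 / 1.308 = 0.6074.
θ_r = arcsin(0.6074) = 37.40°.

37.4°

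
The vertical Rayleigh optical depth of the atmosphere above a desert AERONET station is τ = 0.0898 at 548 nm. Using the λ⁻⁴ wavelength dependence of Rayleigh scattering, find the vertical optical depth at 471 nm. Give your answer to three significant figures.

τ(471 nm) = τ(548 nm) × (548/471)⁴ = 0.0898 × (1.1635)⁴ = 0.0898 × 1.8325 = 0.1646.

0.165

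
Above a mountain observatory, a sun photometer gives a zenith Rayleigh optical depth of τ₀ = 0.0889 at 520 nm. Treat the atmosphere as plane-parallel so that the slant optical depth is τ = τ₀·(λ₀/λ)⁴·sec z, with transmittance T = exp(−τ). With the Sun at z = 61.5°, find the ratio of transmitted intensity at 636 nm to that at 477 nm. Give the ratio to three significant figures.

1.20

Airmass: sec 61.5° = 2.0957.
τ(636 nm) = 0.0889 × (520/636)⁴ × 2.0957 = 0.0889 × 0.4469 × 2.0957 = 0.0833.
τ(477 nm) = 0.0889 × (520/477)⁴ × 2.0957 = 0.0889 × 1.4123 × 2.0957 = 0.2631.
T(636)/T(477) = exp(τ_B − τ_A) = exp(0.1799) = 1.1971.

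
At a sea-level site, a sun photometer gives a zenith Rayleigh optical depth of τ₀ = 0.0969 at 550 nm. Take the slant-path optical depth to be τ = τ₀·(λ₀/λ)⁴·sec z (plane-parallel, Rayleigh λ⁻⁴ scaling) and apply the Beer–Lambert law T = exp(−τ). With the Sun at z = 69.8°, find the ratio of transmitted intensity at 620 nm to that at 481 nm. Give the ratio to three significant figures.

Airmass: sec 69.8° = 2.8960.
τ(620 nm) = 0.0969 × (550/620)⁴ × 2.8960 = 0.0969 × 0.6193 × 2.8960 = 0.1738.
τ(481 nm) = 0.0969 × (550/481)⁴ × 2.8960 = 0.0969 × 1.7095 × 2.8960 = 0.4797.
T(620)/T(481) = exp(τ_B − τ_A) = exp(0.3059) = 1.3579.

1.36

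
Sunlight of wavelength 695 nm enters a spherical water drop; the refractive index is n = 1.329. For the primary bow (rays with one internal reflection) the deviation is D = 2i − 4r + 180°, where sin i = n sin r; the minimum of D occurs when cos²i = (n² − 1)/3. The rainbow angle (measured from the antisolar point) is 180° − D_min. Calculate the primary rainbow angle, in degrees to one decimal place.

cos²i = (1.76624 − 1)/3 = 0.25541; i = arccos(0.50538) = 59.643°.
sin r = sin 59.643°/1.329 = 0.64928; r = 40.487°.
D_min = 2·59.643° − 4·40.487° + 180° = 137.337°.
Rainbow angle = 180° − D_min = 42.663°.

42.7°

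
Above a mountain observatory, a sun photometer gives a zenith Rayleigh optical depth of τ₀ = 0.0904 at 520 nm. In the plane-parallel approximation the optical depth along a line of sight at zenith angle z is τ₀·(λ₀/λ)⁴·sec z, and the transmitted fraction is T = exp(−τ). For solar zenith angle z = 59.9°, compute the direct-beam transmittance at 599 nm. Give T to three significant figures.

0.903

sec 59.9° = 1.9940.
τ = 0.0904 × (520/599)⁴ × 1.9940 = 0.0904 × 0.5679 × 1.9940 = 0.1024.
T = exp(−0.1024) = 0.9027.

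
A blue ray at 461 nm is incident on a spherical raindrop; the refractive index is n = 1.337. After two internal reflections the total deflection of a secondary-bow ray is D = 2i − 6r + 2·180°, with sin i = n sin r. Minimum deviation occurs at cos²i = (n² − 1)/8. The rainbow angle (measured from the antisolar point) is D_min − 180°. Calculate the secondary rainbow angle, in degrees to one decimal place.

51.9°

cos²i = (1.78757 − 1)/8 = 0.09845; i = arccos(0.31376) = 71.714°.
sin r = sin 71.714°/1.337 = 0.71017; r = 45.249°.
D_min = 2·71.714° − 6·45.249° + 360° = 231.934°.
Rainbow angle = D_min − 180° = 51.934°.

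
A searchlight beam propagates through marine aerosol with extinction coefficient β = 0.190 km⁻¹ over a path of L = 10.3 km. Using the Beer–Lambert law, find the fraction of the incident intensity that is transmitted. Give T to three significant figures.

τ = β·L = 0.190 × 10.3 = 1.9570.
T = exp(−1.9570) = 0.1413.

0.141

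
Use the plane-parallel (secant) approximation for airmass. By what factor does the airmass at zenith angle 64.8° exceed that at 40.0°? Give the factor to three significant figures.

X(64.8°)/X(40.0°) = sec 64.8° / sec 40.0° = cos 40.0° / cos 64.8° = 0.7660/0.4258 = 1.7992.

1.80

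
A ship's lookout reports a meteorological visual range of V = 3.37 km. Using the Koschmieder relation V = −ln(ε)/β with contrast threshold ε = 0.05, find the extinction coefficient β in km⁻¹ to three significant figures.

β = −ln(0.05) / V = 2.996 / 3.37 = 0.8889 km⁻¹.

0.889 km⁻¹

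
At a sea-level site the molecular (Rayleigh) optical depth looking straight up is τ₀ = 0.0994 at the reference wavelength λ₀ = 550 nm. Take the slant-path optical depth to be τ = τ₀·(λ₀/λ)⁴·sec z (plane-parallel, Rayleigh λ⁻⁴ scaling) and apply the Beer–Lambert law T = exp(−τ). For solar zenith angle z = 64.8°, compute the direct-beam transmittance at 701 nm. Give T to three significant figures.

0.915

sec 64.8° = 2.3486.
τ = 0.0994 × (550/701)⁴ × 2.3486 = 0.0994 × 0.3789 × 2.3486 = 0.0885.
T = exp(−0.0885) = 0.9153.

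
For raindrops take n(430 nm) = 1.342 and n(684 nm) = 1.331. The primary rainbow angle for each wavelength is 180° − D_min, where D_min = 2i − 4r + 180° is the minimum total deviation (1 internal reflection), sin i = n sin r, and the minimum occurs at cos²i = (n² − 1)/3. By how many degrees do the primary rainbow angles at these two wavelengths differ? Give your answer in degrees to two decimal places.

1.58°

At 430 nm (n = 1.342): cos²i = 0.26699 → i = 58.888°, r = 39.641°, D_min = 139.213°, rainbow angle = 40.787°.
At 684 nm (n = 1.331): cos²i = 0.25719 → i = 59.527°, r = 40.356°, D_min = 137.630°, rainbow angle = 42.370°.
Angular width = |40.787° − 42.370°| = 1.583°.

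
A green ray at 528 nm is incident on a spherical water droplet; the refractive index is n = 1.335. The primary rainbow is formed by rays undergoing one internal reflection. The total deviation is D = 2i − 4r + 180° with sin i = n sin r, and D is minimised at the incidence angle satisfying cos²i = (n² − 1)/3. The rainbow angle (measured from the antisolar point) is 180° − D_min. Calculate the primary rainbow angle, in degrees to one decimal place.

41.8°

cos²i = (1.78222 − 1)/3 = 0.26074; i = arccos(0.51063) = 59.294°.
sin r = sin 59.294°/1.335 = 0.64405; r = 40.094°.
D_min = 2·59.294° − 4·40.094° + 180° = 138.212°.
Rainbow angle = 180° − D_min = 41.788°.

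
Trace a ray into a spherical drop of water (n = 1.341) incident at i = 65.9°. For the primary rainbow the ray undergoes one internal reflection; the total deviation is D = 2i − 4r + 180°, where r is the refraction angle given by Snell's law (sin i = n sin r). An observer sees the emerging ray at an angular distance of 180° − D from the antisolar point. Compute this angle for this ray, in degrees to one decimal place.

sin r = sin 65.9° / 1.341 = 0.9128/1.341 = 0.6807; r = 42.90°.
D = 2·65.9° − 4·42.90° + 180° = 131.80° − 171.60° + 180° = 140.20°.
Angle from antisolar point = 180° − D = 39.80°.

39.8°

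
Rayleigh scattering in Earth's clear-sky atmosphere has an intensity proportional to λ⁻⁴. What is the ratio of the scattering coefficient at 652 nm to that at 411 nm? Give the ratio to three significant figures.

0.158

Rayleigh scattering ∝ λ⁻⁴, so the ratio of coefficients is the inverse fourth power of the wavelength ratio.
σ(652)/σ(411) = (411/652)⁴ = (0.6304)⁴ = 0.1579.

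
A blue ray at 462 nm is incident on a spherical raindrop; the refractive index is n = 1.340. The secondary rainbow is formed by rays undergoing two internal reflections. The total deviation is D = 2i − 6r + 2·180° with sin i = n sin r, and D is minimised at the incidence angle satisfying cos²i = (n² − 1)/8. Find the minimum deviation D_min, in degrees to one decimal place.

cos²i = (1.79560 − 1)/8 = 0.09945; i = arccos(0.31536) = 71.618°.
sin r = sin 71.618°/1.340 = 0.70819; r = 45.088°.
D_min = 2·71.618° − 6·45.088° + 360° = 232.709°.

232.7°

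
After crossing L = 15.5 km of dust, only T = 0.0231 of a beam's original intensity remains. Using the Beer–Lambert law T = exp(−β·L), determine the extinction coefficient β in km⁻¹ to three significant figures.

0.243 km⁻¹

Beer–Lambert: T = exp(−βL) ⇒ β = −ln(T)/L = −ln(0.0231)/15.5 = 3.7679/15.5 = 0.2431 km⁻¹.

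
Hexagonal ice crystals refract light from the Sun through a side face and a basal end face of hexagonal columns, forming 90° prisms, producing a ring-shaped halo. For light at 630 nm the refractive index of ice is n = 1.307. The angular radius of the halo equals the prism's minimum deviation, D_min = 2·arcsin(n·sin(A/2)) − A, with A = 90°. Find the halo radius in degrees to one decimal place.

45.1°

n·sin(A/2) = 1.307 × sin 45° = 1.307 × 0.7071 = 0.9242.
D_min = 2·arcsin(0.9242) − 90° = 2 × 67.546° − 90° = 45.093°.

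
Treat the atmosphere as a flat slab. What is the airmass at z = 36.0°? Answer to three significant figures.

X = sec z = 1/cos 36.0° = 1/0.8090 = 1.2361.

1.24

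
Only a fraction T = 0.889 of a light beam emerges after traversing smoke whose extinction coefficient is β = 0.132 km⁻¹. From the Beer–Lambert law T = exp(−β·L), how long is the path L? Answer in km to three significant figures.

0.891 km

Beer–Lambert: T = exp(−βL) ⇒ L = −ln(T)/β = −ln(0.889)/0.132 = 0.1177/0.132 = 0.8913 km.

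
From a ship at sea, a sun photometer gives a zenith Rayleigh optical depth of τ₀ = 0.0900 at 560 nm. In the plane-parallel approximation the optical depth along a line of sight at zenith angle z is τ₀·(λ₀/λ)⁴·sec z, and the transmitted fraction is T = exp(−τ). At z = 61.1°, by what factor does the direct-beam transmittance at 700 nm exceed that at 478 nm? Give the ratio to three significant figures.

1.32

Airmass: sec 61.1° = 2.0692.
τ(700 nm) = 0.0900 × (560/700)⁴ × 2.0692 = 0.0900 × 0.4096 × 2.0692 = 0.0763.
τ(478 nm) = 0.0900 × (560/478)⁴ × 2.0692 = 0.0900 × 1.8838 × 2.0692 = 0.3508.
T(700)/T(478) = exp(τ_B − τ_A) = exp(0.2745) = 1.3159.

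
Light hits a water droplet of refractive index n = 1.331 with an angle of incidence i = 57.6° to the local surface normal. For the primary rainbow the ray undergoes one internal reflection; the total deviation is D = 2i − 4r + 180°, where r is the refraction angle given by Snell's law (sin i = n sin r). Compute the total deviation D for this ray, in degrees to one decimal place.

137.7°

sin r = sin 57.6° / 1.331 = 0.8443/1.331 = 0.6344; r = 39.37°.
D = 2·57.6° − 4·39.37° + 180° = 115.20° − 157.49° + 180° = 137.71°.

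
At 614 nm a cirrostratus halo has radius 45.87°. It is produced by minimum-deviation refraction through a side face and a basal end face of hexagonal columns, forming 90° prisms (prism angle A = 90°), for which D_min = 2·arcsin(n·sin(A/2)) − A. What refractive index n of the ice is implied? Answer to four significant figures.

Rearranging: n = sin((D_min + A)/2) / sin(A/2).
(D_min + A)/2 = (45.87° + 90°)/2 = 67.935°.
n = sin 67.935° / sin 45° = 0.9268 / 0.7071 = 1.3106.

1.311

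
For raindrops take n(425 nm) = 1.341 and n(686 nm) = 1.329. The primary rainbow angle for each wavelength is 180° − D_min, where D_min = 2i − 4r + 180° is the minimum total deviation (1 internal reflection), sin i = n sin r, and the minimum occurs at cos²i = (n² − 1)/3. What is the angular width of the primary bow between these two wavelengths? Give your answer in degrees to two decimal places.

1.73°

At 425 nm (n = 1.341): cos²i = 0.26609 → i = 58.946°, r = 39.705°, D_min = 139.071°, rainbow angle = 40.929°.
At 686 nm (n = 1.329): cos²i = 0.25541 → i = 59.643°, r = 40.487°, D_min = 137.337°, rainbow angle = 42.663°.
Angular width = |40.929° − 42.663°| = 1.735°.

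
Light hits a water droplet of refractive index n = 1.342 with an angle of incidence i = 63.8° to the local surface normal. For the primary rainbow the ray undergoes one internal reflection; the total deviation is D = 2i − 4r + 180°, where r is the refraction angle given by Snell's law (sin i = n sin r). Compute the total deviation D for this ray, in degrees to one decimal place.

139.8°

sin r = sin 63.8° / 1.342 = 0.8973/1.342 = 0.6686; r = 41.96°.
D = 2·63.8° − 4·41.96° + 180° = 127.60° − 167.84° + 180° = 139.76°.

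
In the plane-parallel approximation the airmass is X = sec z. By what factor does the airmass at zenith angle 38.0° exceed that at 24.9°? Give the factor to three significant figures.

X(38.0°)/X(24.9°) = sec 38.0° / sec 24.9° = cos 24.9° / cos 38.0° = 0.9070/0.7880 = 1.1511.

1.15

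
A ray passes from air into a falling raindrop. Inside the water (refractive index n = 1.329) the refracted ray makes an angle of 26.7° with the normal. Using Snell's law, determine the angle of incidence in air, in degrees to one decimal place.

Snell: sin θ_i = n · sin θ_r = 1.329 × sin 26.7° = 1.329 × 0.4493 = 0.5971.
θ_i = arcsin(0.5971) = 36.67°.

36.7°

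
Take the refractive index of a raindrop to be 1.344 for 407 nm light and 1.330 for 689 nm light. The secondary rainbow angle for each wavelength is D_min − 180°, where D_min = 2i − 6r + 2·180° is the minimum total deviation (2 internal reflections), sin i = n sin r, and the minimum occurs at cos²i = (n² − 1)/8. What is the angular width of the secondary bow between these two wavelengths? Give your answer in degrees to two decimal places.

At 407 nm (n = 1.344): cos²i = 0.10079 → i = 71.490°, r = 44.874°, D_min = 233.733°, rainbow angle = 53.733°.
At 689 nm (n = 1.330): cos²i = 0.09611 → i = 71.940°, r = 45.630°, D_min = 230.101°, rainbow angle = 50.101°.
Angular width = |53.733° − 50.101°| = 3.632°.

3.63°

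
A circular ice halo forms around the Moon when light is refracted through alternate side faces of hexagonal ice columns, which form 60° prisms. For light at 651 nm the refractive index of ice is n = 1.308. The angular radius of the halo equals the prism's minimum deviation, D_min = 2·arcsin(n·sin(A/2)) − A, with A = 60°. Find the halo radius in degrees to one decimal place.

n·sin(A/2) = 1.308 × sin 30° = 1.308 × 0.5000 = 0.6540.
D_min = 2·arcsin(0.6540) − 60° = 2 × 40.844° − 60° = 21.688°.

21.7°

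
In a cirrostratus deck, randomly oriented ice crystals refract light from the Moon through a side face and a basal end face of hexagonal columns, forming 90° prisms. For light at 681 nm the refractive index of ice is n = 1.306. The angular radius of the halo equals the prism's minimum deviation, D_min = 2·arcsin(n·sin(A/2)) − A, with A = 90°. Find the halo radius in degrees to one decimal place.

n·sin(A/2) = 1.306 × sin 45° = 1.306 × 0.7071 = 0.9235.
D_min = 2·arcsin(0.9235) − 90° = 2 × 67.440° − 90° = 44.881°.

44.9°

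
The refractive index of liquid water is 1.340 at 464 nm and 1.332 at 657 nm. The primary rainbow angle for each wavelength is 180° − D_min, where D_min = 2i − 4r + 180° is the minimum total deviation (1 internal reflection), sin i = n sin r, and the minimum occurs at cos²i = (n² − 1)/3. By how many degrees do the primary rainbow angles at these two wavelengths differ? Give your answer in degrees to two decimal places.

1.15°

At 464 nm (n = 1.340): cos²i = 0.26520 → i = 59.004°, r = 39.770°, D_min = 138.929°, rainbow angle = 41.071°.
At 657 nm (n = 1.332): cos²i = 0.25807 → i = 59.469°, r = 40.290°, D_min = 137.776°, rainbow angle = 42.224°.
Angular width = |41.071° − 42.224°| = 1.153°.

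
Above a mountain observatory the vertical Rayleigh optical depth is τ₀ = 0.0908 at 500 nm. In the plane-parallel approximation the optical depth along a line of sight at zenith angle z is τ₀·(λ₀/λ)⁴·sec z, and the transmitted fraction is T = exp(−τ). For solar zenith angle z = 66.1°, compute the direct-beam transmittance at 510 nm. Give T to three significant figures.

0.813

sec 66.1° = 2.4683.
τ = 0.0908 × (500/510)⁴ × 2.4683 = 0.0908 × 0.9238 × 2.4683 = 0.2071.
T = exp(−0.2071) = 0.8130.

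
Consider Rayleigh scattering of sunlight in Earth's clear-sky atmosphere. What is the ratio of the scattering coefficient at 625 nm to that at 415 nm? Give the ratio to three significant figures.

0.194

Rayleigh scattering ∝ λ⁻⁴, so the ratio of coefficients is the inverse fourth power of the wavelength ratio.
σ(625)/σ(415) = (415/625)⁴ = (0.6640)⁴ = 0.1944.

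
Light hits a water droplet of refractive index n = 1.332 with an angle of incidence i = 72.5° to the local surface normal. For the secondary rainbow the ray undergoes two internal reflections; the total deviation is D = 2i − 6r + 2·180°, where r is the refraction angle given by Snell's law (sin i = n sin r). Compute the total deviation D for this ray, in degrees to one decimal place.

230.6°

sin r = sin 72.5° / 1.332 = 0.9537/1.332 = 0.7160; r = 45.73°.
D = 2·72.5° − 6·45.73° + 2·180° = 145.00° − 274.35° + 360° = 230.65°.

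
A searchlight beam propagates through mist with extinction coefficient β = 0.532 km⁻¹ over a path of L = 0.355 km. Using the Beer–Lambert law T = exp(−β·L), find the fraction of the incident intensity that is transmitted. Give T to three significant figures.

τ = β·L = 0.532 × 0.355 = 0.1889.
T = exp(−0.1889) = 0.8279.

0.828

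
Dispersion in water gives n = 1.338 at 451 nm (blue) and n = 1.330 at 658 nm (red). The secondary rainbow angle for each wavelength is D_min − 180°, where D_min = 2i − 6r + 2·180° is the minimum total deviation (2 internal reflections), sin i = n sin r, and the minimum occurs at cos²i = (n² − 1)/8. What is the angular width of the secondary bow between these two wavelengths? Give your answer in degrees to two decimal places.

2.09°

At 451 nm (n = 1.338): cos²i = 0.09878 → i = 71.682°, r = 45.195°, D_min = 232.193°, rainbow angle = 52.193°.
At 658 nm (n = 1.330): cos²i = 0.09611 → i = 71.940°, r = 45.630°, D_min = 230.101°, rainbow angle = 50.101°.
Angular width = |52.193° − 50.101°| = 2.092°.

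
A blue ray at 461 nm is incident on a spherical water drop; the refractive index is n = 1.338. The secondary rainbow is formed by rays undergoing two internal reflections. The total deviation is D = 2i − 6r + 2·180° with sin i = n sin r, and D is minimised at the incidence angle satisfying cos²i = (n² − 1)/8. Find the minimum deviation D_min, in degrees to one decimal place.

232.2°

cos²i = (1.79024 − 1)/8 = 0.09878; i = arccos(0.31429) = 71.682°.
sin r = sin 71.682°/1.338 = 0.70951; r = 45.195°.
D_min = 2·71.682° − 6·45.195° + 360° = 232.193°.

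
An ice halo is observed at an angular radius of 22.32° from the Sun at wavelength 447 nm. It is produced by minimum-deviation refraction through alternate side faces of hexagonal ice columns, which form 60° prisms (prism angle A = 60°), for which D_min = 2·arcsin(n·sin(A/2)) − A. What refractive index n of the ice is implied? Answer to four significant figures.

1.316

Rearranging: n = sin((D_min + A)/2) / sin(A/2).
(D_min + A)/2 = (22.32° + 60°)/2 = 41.160°.
n = sin 41.160° / sin 30° = 0.6582 / 0.5000 = 1.3163.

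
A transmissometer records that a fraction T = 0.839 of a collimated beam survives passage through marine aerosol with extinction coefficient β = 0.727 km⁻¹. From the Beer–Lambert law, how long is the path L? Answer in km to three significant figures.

Beer–Lambert: T = exp(−βL) ⇒ L = −ln(T)/β = −ln(0.839)/0.727 = 0.1755/0.727 = 0.2415 km.

0.241 km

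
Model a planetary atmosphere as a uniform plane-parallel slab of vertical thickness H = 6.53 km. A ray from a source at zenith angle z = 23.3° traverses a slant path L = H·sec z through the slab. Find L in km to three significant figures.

7.11 km

sec z = 1/cos 23.3° = 1.0888.
L = 6.53 × 1.0888 = 7.110 km.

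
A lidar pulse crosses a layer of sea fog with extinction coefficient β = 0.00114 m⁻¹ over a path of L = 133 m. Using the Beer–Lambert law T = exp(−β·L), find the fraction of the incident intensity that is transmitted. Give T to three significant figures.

τ = β·L = 0.00114 × 133 = 0.1516.
T = exp(−0.1516) = 0.8593.

0.859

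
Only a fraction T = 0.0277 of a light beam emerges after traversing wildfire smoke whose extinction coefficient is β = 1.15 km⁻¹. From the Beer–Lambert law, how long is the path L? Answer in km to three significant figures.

Beer–Lambert: T = exp(−βL) ⇒ L = −ln(T)/β = −ln(0.0277)/1.15 = 3.5863/1.15 = 3.119 km.

3.12 km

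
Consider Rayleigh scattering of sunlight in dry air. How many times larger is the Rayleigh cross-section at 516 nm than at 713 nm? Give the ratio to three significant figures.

3.65

Rayleigh scattering ∝ λ⁻⁴, so the ratio of coefficients is the inverse fourth power of the wavelength ratio.
σ(516)/σ(713) = (713/516)⁴ = (1.3818)⁴ = 3.646.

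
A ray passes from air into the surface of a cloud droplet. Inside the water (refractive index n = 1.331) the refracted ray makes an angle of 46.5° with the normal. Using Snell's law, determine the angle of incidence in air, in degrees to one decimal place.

Snell: sin θ_i = n · sin θ_r = 1.331 × sin 46.5° = 1.331 × 0.7254 = 0.9655.
θ_i = arcsin(0.9655) = 74.90°.

74.9°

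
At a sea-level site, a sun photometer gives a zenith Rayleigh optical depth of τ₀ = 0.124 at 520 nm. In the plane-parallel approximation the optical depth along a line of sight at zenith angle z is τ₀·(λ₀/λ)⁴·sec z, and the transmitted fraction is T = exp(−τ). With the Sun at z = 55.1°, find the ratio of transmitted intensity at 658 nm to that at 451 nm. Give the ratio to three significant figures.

1.35

Airmass: sec 55.1° = 1.7478.
τ(658 nm) = 0.124 × (520/658)⁴ × 1.7478 = 0.124 × 0.3900 × 1.7478 = 0.0845.
τ(451 nm) = 0.124 × (520/451)⁴ × 1.7478 = 0.124 × 1.7673 × 1.7478 = 0.3830.
T(658)/T(451) = exp(τ_B − τ_A) = exp(0.2985) = 1.3478.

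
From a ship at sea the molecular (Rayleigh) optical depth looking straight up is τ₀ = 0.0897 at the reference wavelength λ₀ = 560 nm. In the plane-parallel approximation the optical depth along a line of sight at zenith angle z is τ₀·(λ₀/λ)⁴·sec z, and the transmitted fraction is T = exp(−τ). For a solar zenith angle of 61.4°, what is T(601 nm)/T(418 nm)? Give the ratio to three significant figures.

Airmass: sec 61.4° = 2.0890.
τ(601 nm) = 0.0897 × (560/601)⁴ × 2.0890 = 0.0897 × 0.7538 × 2.0890 = 0.1413.
τ(418 nm) = 0.0897 × (560/418)⁴ × 2.0890 = 0.0897 × 3.2214 × 2.0890 = 0.6036.
T(601)/T(418) = exp(τ_B − τ_A) = exp(0.4624) = 1.5879.

1.59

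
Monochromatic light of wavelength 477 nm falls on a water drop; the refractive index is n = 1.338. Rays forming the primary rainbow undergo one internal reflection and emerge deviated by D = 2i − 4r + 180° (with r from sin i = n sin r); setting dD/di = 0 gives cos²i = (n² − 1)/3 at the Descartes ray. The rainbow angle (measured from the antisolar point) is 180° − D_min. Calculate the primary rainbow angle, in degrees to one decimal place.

41.4°

cos²i = (1.79024 − 1)/3 = 0.26341; i = arccos(0.51324) = 59.120°.
sin r = sin 59.120°/1.338 = 0.64144; r = 39.899°.
D_min = 2·59.120° − 4·39.899° + 180° = 138.643°.
Rainbow angle = 180° − D_min = 41.357°.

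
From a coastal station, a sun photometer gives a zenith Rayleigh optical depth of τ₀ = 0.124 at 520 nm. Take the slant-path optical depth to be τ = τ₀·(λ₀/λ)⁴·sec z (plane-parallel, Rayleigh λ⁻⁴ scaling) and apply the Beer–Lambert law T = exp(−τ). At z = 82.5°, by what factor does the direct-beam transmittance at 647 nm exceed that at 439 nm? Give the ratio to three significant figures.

4.37

Airmass: sec 82.5° = 7.6613.
τ(647 nm) = 0.124 × (520/647)⁴ × 7.6613 = 0.124 × 0.4172 × 7.6613 = 0.3964.
τ(439 nm) = 0.124 × (520/439)⁴ × 7.6613 = 0.124 × 1.9686 × 7.6613 = 1.8702.
T(647)/T(439) = exp(τ_B − τ_A) = exp(1.4738) = 4.3657.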